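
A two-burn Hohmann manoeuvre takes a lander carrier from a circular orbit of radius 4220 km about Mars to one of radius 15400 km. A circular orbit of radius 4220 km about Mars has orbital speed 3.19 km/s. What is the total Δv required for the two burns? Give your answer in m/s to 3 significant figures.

Δv = 1380 m/s

From the circular-orbit relation v² = μ/r at r = 4220 km: μ = v²r = (3.19)² × 4220 = 42943.1 km³/s².
The Hohmann ellipse has a_t = (r₁ + r₂)/2 = 9810 km.
At r₁ the circular-orbit speed is v₁ = √(μ/r₁) = 3.1900 km/s.
Transfer-orbit speed at r₁ (vis-viva): v_p = √[μ(2/r₁ − 1/a_t)] = 3.9968 km/s.
First burn Δv₁ = |v_p − v₁| = 0.8068 km/s.
Circular speed at r₂: v₂ = √(μ/r₂) = 1.66988 km/s.
Transfer-orbit speed at r₂: v_a = √[μ(2/r₂ − 1/a_t)] = 1.09524 km/s.
Second burn Δv₂ = |v₂ − v_a| = 0.5746 km/s.
Δv = Δv₁ + Δv₂ = 0.8068 + 0.5746 = 1.381 km/s.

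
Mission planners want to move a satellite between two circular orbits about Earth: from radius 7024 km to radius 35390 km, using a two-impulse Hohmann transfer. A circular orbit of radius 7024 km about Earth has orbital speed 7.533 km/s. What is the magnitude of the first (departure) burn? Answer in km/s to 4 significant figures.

From the circular-orbit relation v² = μ/r at r = 7024 km: μ = v²r = (7.533)² × 7024 = 3.98585×10^5 km³/s².
Transfer-ellipse semi-major axis a_t = (r₁ + r₂)/2 = (7024 + 35390)/2 = 21207 km.
Circular speed at r = 7024 km: v_c = √(μ/r) = 7.533 km/s.
Vis-viva on the transfer ellipse at r = 7024 km gives v_t = √[μ(2/r − 1/a_t)] = 9.731 km/s.
Δv₁ = |v_t − v_c| = |9.731 − 7.533| = 2.198 km/s.

Δv₁ = 2.198 km/s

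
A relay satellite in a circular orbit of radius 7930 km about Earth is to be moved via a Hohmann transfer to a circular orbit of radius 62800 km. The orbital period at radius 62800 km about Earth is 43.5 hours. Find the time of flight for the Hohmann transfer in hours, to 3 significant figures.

t = 9.19 hours

From Kepler's third law T² = 4π²r³/μ at r = 62800 km, T = 43.5 hours = 43.5 × 3600 s = 1.566×10^5 s: μ = 4π²r³/T² = 3.98708×10^5 km³/s².
The Hohmann ellipse has a_t = (r₁ + r₂)/2 = 35365 km.
By Kepler's third law the transfer-orbit period is T = 2π√(a_t³/μ), so t = T/2 = 33090 s.
Converting: 33090 s ÷ 3600 s/hour = 9.19 hours.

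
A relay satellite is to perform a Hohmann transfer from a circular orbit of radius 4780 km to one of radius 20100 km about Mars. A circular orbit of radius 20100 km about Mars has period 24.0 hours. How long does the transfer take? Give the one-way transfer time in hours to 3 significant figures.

From Kepler's third law T² = 4π²r³/μ at r = 20100 km, T = 24.0 hours = 24.0 × 3600 s = 86400 s: μ = 4π²r³/T² = 42945.8 km³/s².
Semi-major axis of the transfer orbit: a_t = (4780 + 20100)/2 = 12440 km.
Half the transfer-orbit period gives t = π√(a_t³/μ) = 21030 s.
Converting: 21030 s ÷ 3600 s/hour = 5.84 hours.

t = 5.84 hours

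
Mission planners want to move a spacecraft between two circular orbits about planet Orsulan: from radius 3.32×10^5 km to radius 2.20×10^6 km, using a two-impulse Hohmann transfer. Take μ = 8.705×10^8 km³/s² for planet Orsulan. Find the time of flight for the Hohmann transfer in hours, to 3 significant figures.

The Hohmann ellipse has a_t = (r₁ + r₂)/2 = 1.266×10^6 km.
Transfer time t = π√(a_t³/μ) = π√((1.266×10^6)³ / 8.705×10^8) = 1.517×10^5 s.
Converting: 1.517×10^5 s ÷ 3600 s/hour = 42.1 hours.

t = 42.1 hours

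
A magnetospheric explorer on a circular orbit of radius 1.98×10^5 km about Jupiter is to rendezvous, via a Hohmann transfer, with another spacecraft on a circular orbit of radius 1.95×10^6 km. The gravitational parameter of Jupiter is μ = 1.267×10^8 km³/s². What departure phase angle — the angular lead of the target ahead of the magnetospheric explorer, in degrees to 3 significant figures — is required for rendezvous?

Semi-major axis of the transfer orbit: a_t = (1.980×10^5 + 1.950×10^6)/2 = 1.074×10^6 km.
Transfer time t = π√(a_t³/μ) = 3.106×10^5 s.
Target angular speed ω₂ = √(μ/r₂³) = 4.134×10^-6 rad/s.
Angle swept by the target during transfer: ω₂·t = 1.284 rad = 73.57°.
The magnetospheric explorer traverses 180° on the transfer ellipse, so the target must lead by 180° − 73.57° = 106°.

φ = 106°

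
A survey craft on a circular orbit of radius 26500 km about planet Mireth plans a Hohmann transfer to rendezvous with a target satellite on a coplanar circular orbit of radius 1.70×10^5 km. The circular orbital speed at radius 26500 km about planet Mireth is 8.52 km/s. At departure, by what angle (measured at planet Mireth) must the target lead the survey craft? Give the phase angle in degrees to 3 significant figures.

φ = 101°

From the circular-orbit relation v² = μ/r at r = 26500 km: μ = v²r = (8.52)² × 26500 = 1.92365×10^6 km³/s².
Semi-major axis of the transfer orbit: a_t = (26500 + 1.700×10^5)/2 = 98250 km.
Transfer time t = π√(a_t³/μ) = 69757 s.
Target angular speed ω₂ = √(μ/r₂³) = 1.9787×10^-5 rad/s.
Angle swept by the target during transfer: ω₂·t = 1.3803 rad = 79.09°.
Arrival is 180° from departure on the ellipse, so φ = 180° − 79.09° = 101°.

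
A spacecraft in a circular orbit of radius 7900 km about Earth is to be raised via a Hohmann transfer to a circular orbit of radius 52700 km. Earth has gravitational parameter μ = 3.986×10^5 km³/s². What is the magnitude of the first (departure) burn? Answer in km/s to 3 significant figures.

The Hohmann ellipse has a_t = (r₁ + r₂)/2 = 30300 km.
Circular speed at r = 7900 km: v_c = √(μ/r) = 7.103 km/s.
Vis-viva on the transfer ellipse at r = 7900 km gives v_t = √[μ(2/r − 1/a_t)] = 9.368 km/s.
Δv₁ = |v_t − v_c| = |9.368 − 7.103| = 2.265 km/s.

Δv₁ = 2.26 km/s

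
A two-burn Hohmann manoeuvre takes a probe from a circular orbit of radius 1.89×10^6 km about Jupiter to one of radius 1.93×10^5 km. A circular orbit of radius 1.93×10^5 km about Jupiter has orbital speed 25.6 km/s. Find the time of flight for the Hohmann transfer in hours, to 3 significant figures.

From the circular-orbit relation v² = μ/r at r = 1.93×10^5 km: μ = v²r = (25.6)² × 1.93×10^5 = 1.26484×10^8 km³/s².
The Hohmann ellipse has a_t = (r₁ + r₂)/2 = 1.0415×10^6 km.
Half the transfer-orbit period gives t = π√(a_t³/μ) = 2.969×10^5 s.
Converting: 2.969×10^5 s ÷ 3600 s/hour = 82.5 hours.

t = 82.5 hours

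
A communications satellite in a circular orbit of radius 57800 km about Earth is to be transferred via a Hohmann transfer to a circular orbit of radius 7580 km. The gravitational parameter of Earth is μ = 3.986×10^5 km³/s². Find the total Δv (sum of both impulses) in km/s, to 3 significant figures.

Δv = 3.75 km/s

The Hohmann ellipse has a_t = (r₁ + r₂)/2 = 32690 km.
At r₁ the circular-orbit speed is v₁ = √(μ/r₁) = 2.62606 km/s.
On the transfer ellipse at r₁, v² = μ(2/r − 1/a) gives v_a = √[μ(2/r₁ − 1/a_t)] = 1.26454 km/s.
First burn Δv₁ = |v_a − v₁| = 1.3615 km/s.
Circular speed at r₂: v₂ = √(μ/r₂) = 7.2516 km/s.
Transfer-orbit speed at r₂: v_p = √[μ(2/r₂ − 1/a_t)] = 9.6425 km/s.
Second burn Δv₂ = |v₂ − v_p| = 2.3909 km/s.
Δv = Δv₁ + Δv₂ = 1.3615 + 2.3909 = 3.752 km/s.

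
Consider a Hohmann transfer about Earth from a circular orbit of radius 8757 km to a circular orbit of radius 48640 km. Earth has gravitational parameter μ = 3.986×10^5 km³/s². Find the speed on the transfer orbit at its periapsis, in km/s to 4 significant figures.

Semi-major axis of the transfer orbit: a_t = (8757 + 48640)/2 = 28698.5 km.
The periapsis of the transfer ellipse is at r = 8757 km.
Vis-viva: v = √[μ(2/r − 1/a_t)] = √[3.986×10^5 × (2/8757 − 1/28698.5)] = 8.783 km/s.

v = 8.783 km/s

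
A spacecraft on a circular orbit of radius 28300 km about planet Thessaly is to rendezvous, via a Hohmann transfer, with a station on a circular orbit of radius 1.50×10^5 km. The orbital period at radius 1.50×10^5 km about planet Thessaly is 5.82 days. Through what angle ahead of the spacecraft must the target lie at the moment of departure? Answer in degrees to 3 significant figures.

φ = 97.5°

From Kepler's third law T² = 4π²r³/μ at r = 1.50×10^5 km, T = 5.82 days = 5.82 × 86400 s = 5.02848×10^5 s: μ = 4π²r³/T² = 5.26939×10^5 km³/s².
Semi-major axis of the transfer orbit: a_t = (28300 + 1.500×10^5)/2 = 89150 km.
The half-period of the transfer ellipse is t = π√(a_t³/μ) = 1.1520×10^5 s.
Target angular speed ω₂ = √(μ/r₂³) = 1.2495×10^-5 rad/s.
Angle swept by the target during transfer: ω₂·t = 1.4394 rad = 82.47°.
Arrival is 180° from departure on the ellipse, so φ = 180° − 82.47° = 97.5°.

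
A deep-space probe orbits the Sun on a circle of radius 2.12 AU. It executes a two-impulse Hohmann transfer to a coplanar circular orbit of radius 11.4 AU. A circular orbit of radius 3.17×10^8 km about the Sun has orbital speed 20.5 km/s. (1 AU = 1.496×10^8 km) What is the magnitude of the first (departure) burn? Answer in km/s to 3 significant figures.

Δv₁ = 6.12 km/s

From the circular-orbit relation v² = μ/r at r = 3.17×10^8 km: μ = v²r = (20.5)² × 3.17×10^8 = 1.33219×10^11 km³/s².
In km: r₁ = 2.12 × 1.496×10^8 = 3.17152×10^8 km; r₂ = 11.4 × 1.496×10^8 = 1.70544×10^9 km.
Semi-major axis of the transfer orbit: a_t = (3.17152×10^8 + 1.70544×10^9)/2 = 1.011296×10^9 km.
On the circular orbit at r = 3.17152×10^8 km, v_c = √(μ/r) = 20.50 km/s.
Transfer-orbit speed at the same r (vis-viva, a = a_t): v_t = √[μ(2/r − 1/a_t)] = 26.62 km/s.
Δv₁ = |v_t − v_c| = |26.62 − 20.50| = 6.120 km/s.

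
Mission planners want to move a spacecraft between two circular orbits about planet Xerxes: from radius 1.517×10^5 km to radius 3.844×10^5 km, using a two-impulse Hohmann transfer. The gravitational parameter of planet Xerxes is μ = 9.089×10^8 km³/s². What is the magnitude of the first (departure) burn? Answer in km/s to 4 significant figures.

The Hohmann ellipse has a_t = (r₁ + r₂)/2 = 2.6805×10^5 km.
Circular speed at r = 1.517×10^5 km: v_c = √(μ/r) = 77.40 km/s.
Transfer-orbit speed at the same r (vis-viva, a = a_t): v_t = √[μ(2/r − 1/a_t)] = 92.69 km/s.
Δv₁ = |v_t − v_c| = |92.69 − 77.40| = 15.29 km/s.

Δv₁ = 15.29 km/s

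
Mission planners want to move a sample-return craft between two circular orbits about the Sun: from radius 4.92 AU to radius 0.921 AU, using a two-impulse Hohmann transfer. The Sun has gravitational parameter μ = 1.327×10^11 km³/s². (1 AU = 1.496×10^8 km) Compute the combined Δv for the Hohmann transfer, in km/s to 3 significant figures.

In km: r₁ = 4.92 × 1.496×10^8 = 7.36032×10^8 km; r₂ = 0.921 × 1.496×10^8 = 1.377816×10^8 km.
Semi-major axis of the transfer orbit: a_t = (7.36032×10^8 + 1.377816×10^8)/2 = 4.369068×10^8 km.
Circular speed at r₁: v₁ = √(μ/r₁) = √(1.327×10^11/7.36032×10^8) = 13.427 km/s.
On the transfer ellipse at r₁, vis-viva equation gives v_a = √[μ(2/r₁ − 1/a_t)] = 7.5403 km/s.
First burn Δv₁ = |v_a − v₁| = 5.887 km/s.
At r₂, v₂ = √(μ/r₂) = 31.034 km/s.
Transfer-orbit speed at r₂: v_p = √[μ(2/r₂ − 1/a_t)] = 40.280 km/s.
Second burn Δv₂ = |v₂ − v_p| = 9.246 km/s.
Δv = Δv₁ + Δv₂ = 5.887 + 9.246 = 15.13 km/s.

Δv = 15.1 km/s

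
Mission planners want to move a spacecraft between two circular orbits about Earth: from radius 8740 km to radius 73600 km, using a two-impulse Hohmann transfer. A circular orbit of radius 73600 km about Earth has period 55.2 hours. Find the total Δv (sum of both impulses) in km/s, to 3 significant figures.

Δv = 3.53 km/s

From Kepler's third law T² = 4π²r³/μ at r = 73600 km, T = 55.2 hours = 55.2 × 3600 s = 1.9872×10^5 s: μ = 4π²r³/T² = 3.98575×10^5 km³/s².
The Hohmann ellipse has a_t = (r₁ + r₂)/2 = 41170 km.
At r₁ the circular-orbit speed is v₁ = √(μ/r₁) = 6.753 km/s.
On the transfer ellipse at r₁, vis-viva gives v_p = √[μ(2/r₁ − 1/a_t)] = 9.029 km/s.
First burn Δv₁ = |v_p − v₁| = 2.276 km/s.
Circular speed at r₂: v₂ = √(μ/r₂) = 2.327 km/s.
Transfer-orbit speed at r₂: v_a = √[μ(2/r₂ − 1/a_t)] = 1.072 km/s.
Second burn Δv₂ = |v₂ − v_a| = 1.255 km/s.
Total Δv = Δv₁ + Δv₂ = 3.531 km/s.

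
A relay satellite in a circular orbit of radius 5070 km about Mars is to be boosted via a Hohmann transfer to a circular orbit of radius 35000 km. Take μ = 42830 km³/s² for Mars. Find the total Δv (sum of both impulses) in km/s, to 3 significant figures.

Δv = 1.48 km/s

The Hohmann ellipse has a_t = (r₁ + r₂)/2 = 20035 km.
Circular speed at r₁: v₁ = √(μ/r₁) = √(42830/5070) = 2.9065 km/s.
Transfer-orbit speed at r₁ (v² = μ(2/r − 1/a)): v_p = √[μ(2/r₁ − 1/a_t)] = 3.8416 km/s.
First burn Δv₁ = |v_p − v₁| = 0.9351 km/s.
Circular speed at r₂: v₂ = √(μ/r₂) = 1.1062 km/s.
Transfer-orbit speed at r₂: v_a = √[μ(2/r₂ − 1/a_t)] = 0.55648 km/s.
Second burn Δv₂ = |v₂ − v_a| = 0.5497 km/s.
Total Δv = Δv₁ + Δv₂ = 1.485 km/s.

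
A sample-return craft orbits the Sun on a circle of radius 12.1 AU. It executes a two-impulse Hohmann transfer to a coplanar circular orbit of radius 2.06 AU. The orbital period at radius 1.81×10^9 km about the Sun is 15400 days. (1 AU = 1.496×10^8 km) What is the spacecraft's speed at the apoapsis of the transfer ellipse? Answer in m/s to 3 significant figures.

v = 4610 m/s

From Kepler's third law T² = 4π²r³/μ at r = 1.81×10^9 km, T = 15400 days = 15400 × 86400 s = 1.33056×10^9 s: μ = 4π²r³/T² = 1.32229×10^11 km³/s².
In km: r₁ = 12.1 × 1.496×10^8 = 1.81016×10^9 km; r₂ = 2.06 × 1.496×10^8 = 3.08176×10^8 km.
The Hohmann ellipse has a_t = (r₁ + r₂)/2 = 1.059168×10^9 km.
At apoapsis, r = 1.81016×10^9 km.
Applying v² = μ(2/r − 1/a_t): v = 4.610 km/s.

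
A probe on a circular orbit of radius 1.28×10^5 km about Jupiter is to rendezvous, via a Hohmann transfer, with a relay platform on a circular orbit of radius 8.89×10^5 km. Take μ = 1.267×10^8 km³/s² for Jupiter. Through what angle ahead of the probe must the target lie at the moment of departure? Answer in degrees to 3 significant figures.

The Hohmann ellipse has a_t = (r₁ + r₂)/2 = 5.085×10^5 km.
The half-period of the transfer ellipse is t = π√(a_t³/μ) = 1.012041×10^5 s.
The target's mean motion on its circular orbit is ω₂ = √(μ/r₂³) = 1.342875×10^-5 rad/s.
Angle swept by the target during transfer: ω₂·t = 1.35904 rad = 77.87°.
The probe traverses 180° on the transfer ellipse, so the target must lead by 180° − 77.87° = 102°.

φ = 102°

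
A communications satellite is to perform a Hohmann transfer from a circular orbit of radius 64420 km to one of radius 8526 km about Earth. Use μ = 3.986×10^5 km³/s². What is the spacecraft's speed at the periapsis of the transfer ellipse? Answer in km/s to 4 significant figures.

The Hohmann ellipse has a_t = (r₁ + r₂)/2 = 36473 km.
At periapsis, r = 8526 km.
Applying v² = μ(2/r − 1/a_t): v = 9.087 km/s.

v = 9.087 km/s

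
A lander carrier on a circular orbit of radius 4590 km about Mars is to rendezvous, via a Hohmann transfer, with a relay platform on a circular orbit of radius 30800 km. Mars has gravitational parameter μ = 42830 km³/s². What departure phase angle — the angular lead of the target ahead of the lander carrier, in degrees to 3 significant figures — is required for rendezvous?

φ = 102°

Semi-major axis of the transfer orbit: a_t = (4590 + 30800)/2 = 17695 km.
The half-period of the transfer ellipse is t = π√(a_t³/μ) = 35730 s.
Target angular speed ω₂ = √(μ/r₂³) = 3.829×10^-5 rad/s.
Angle swept by the target during transfer: ω₂·t = 1.368 rad = 78.38°.
The lander carrier traverses 180° on the transfer ellipse, so the target must lead by 180° − 78.38° = 102°.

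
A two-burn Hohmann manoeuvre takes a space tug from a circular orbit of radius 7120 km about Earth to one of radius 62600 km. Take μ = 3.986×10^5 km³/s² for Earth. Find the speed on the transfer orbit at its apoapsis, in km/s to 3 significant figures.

v = 1.14 km/s

Transfer-ellipse semi-major axis a_t = (r₁ + r₂)/2 = (7120 + 62600)/2 = 34860 km.
The apoapsis of the transfer ellipse is at r = 62600 km.
From the vis-viva equation, v = √[μ(2/r − 1/a_t)] = 1.140 km/s.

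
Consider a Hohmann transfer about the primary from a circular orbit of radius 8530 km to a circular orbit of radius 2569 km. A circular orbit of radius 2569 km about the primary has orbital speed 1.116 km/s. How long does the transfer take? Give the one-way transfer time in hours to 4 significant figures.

t = 6.378 hours

From the circular-orbit relation v² = μ/r at r = 2569 km: μ = v²r = (1.116)² × 2569 = 3199.58 km³/s².
Semi-major axis of the transfer orbit: a_t = (8530 + 2569)/2 = 5549.5 km.
By Kepler's third law the transfer-orbit period is T = 2π√(a_t³/μ), so t = T/2 = 22960 s.
Converting: 22960 s ÷ 3600 s/hour = 6.378 hours.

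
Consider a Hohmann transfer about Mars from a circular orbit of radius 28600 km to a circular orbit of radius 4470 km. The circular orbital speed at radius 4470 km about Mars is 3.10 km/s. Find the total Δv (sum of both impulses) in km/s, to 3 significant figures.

From the circular-orbit relation v² = μ/r at r = 4470 km: μ = v²r = (3.10)² × 4470 = 42956.7 km³/s².
Semi-major axis of the transfer orbit: a_t = (28600 + 4470)/2 = 16535 km.
Circular speed at r₁: v₁ = √(μ/r₁) = √(42956.7/28600) = 1.22555 km/s.
On the transfer ellipse at r₁, v² = μ(2/r − 1/a) gives v_a = √[μ(2/r₁ − 1/a_t)] = 0.637212 km/s.
First burn Δv₁ = |v_a − v₁| = 0.5883 km/s.
At r₂, v₂ = √(μ/r₂) = 3.100 km/s.
Transfer-orbit speed at r₂: v_p = √[μ(2/r₂ − 1/a_t)] = 4.077 km/s.
Second burn Δv₂ = |v₂ − v_p| = 0.9770 km/s.
Total Δv = Δv₁ + Δv₂ = 1.565 km/s.

Δv = 1.57 km/s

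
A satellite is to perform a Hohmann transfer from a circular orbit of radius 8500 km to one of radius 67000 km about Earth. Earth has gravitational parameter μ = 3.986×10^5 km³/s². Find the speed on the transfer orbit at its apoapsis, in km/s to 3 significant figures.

v = 1.16 km/s

Transfer-ellipse semi-major axis a_t = (r₁ + r₂)/2 = (8500 + 67000)/2 = 37750 km.
The apoapsis of the transfer ellipse is at r = 67000 km.
From the vis-viva equation, v = √[μ(2/r − 1/a_t)] = 1.157 km/s.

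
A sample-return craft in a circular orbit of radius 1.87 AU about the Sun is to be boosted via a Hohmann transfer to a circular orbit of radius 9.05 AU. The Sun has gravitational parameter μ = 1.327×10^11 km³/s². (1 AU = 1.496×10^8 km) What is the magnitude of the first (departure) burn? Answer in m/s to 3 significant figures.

In km: r₁ = 1.87 × 1.496×10^8 = 2.79752×10^8 km; r₂ = 9.05 × 1.496×10^8 = 1.35388×10^9 km.
Semi-major axis of the transfer orbit: a_t = (2.79752×10^8 + 1.35388×10^9)/2 = 8.16816×10^8 km.
On the circular orbit at r = 2.79752×10^8 km, v_c = √(μ/r) = 21.78 km/s.
Transfer-orbit speed at the same r (vis-viva, a = a_t): v_t = √[μ(2/r − 1/a_t)] = 28.04 km/s.
Δv₁ = |v_t − v_c| = |28.04 − 21.78| = 6.260 km/s.

Δv₁ = 6260 m/s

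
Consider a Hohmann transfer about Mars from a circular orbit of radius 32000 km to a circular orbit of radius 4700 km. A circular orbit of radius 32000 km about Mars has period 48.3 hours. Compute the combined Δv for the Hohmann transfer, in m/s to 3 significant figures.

Δv = 1540 m/s

From Kepler's third law T² = 4π²r³/μ at r = 32000 km, T = 48.3 hours = 48.3 × 3600 s = 1.7388×10^5 s: μ = 4π²r³/T² = 42786.9 km³/s².
Semi-major axis of the transfer orbit: a_t = (32000 + 4700)/2 = 18350 km.
Circular speed at r₁: v₁ = √(μ/r₁) = √(42786.9/32000) = 1.1563 km/s.
Transfer-orbit speed at r₁ (v² = μ(2/r − 1/a)): v_a = √[μ(2/r₁ − 1/a_t)] = 0.58521 km/s.
First burn Δv₁ = |v_a − v₁| = 0.5711 km/s.
At r₂, v₂ = √(μ/r₂) = 3.0172 km/s.
Transfer-orbit speed at r₂: v_p = √[μ(2/r₂ − 1/a_t)] = 3.9844 km/s.
Second burn Δv₂ = |v₂ − v_p| = 0.9672 km/s.
Total Δv = Δv₁ + Δv₂ = 1.538 km/s.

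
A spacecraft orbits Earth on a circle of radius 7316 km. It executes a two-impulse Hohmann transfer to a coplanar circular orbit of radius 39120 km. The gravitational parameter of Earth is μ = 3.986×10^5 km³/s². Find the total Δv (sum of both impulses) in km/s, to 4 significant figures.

Δv = 3.600 km/s

The Hohmann ellipse has a_t = (r₁ + r₂)/2 = 23218 km.
Circular speed at r₁: v₁ = √(μ/r₁) = √(3.986×10^5/7316) = 7.381 km/s.
Transfer-orbit speed at r₁ (vis-viva equation): v_p = √[μ(2/r₁ − 1/a_t)] = 9.581 km/s.
First burn Δv₁ = |v_p − v₁| = 2.200 km/s.
Circular speed at r₂: v₂ = √(μ/r₂) = 3.192 km/s.
Transfer-orbit speed at r₂: v_a = √[μ(2/r₂ − 1/a_t)] = 1.792 km/s.
Second burn Δv₂ = |v₂ − v_a| = 1.400 km/s.
Δv = Δv₁ + Δv₂ = 2.200 + 1.400 = 3.600 km/s.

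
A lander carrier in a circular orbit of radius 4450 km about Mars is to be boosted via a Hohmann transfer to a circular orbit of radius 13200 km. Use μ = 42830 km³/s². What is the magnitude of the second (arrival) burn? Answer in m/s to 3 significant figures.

Transfer-ellipse semi-major axis a_t = (r₁ + r₂)/2 = (4450 + 13200)/2 = 8825 km.
Circular speed at r = 13200 km: v_c = √(μ/r) = 1.8013 km/s.
Vis-viva on the transfer ellipse at r = 13200 km gives v_t = √[μ(2/r − 1/a_t)] = 1.2791 km/s.
Δv₂ = |v_t − v_c| = |1.2791 − 1.8013| = 0.5222 km/s.

Δv₂ = 522 m/s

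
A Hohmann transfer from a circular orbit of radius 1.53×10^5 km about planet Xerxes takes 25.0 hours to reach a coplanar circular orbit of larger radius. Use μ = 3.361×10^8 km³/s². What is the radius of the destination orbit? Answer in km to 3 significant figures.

Transfer time t = 25.0 hours = 90000 s, and t = π√(a_t³/μ).
So a_t = (μ t²/π²)^(1/3) = (3.361×10^8 × (90000)² / π²)^(1/3) = 6.5096×10^5 km.
Since a_t = (r₁ + r₂)/2, r₂ = 2a_t − r₁ = 2×6.5096×10^5 − 1.530×10^5 = 1.14892×10^6 km.

r₂ = 1.15×10^6 km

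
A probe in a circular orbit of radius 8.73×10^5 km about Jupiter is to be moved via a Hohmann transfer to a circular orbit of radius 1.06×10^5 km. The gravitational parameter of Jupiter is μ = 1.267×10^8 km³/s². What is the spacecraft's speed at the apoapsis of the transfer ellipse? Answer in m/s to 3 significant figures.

v = 5610 m/s

Transfer-ellipse semi-major axis a_t = (r₁ + r₂)/2 = (8.730×10^5 + 1.060×10^5)/2 = 4.895×10^5 km.
At apoapsis, r = 8.730×10^5 km.
Applying v² = μ(2/r − 1/a_t): v = 5.606 km/s.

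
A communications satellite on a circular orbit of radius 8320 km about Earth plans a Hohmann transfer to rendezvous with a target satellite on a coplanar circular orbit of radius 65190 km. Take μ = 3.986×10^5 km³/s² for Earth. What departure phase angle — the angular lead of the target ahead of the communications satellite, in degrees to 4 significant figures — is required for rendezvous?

φ = 103.8°

The Hohmann ellipse has a_t = (r₁ + r₂)/2 = 36755 km.
Transfer time t = π√(a_t³/μ) = 35060 s.
The target's mean motion on its circular orbit is ω₂ = √(μ/r₂³) = 3.793×10^-5 rad/s.
Angle swept by the target during transfer: ω₂·t = 1.330 rad = 76.20°.
Arrival is 180° from departure on the ellipse, so φ = 180° − 76.20° = 103.8°.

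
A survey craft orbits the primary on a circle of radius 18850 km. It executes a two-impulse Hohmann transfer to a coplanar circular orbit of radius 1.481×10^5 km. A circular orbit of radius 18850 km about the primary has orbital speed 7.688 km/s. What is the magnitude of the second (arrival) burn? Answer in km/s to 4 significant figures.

Δv₂ = 1.439 km/s

From the circular-orbit relation v² = μ/r at r = 18850 km: μ = v²r = (7.688)² × 18850 = 1.11414×10^6 km³/s².
Transfer-ellipse semi-major axis a_t = (r₁ + r₂)/2 = (18850 + 1.481×10^5)/2 = 83475 km.
On the circular orbit at r = 1.481×10^5 km, v_c = √(μ/r) = 2.7428 km/s.
Transfer-orbit speed at the same r (vis-viva, a = a_t): v_t = √[μ(2/r − 1/a_t)] = 1.3034 km/s.
Δv₂ = |v_t − v_c| = |1.3034 − 2.7428| = 1.439 km/s.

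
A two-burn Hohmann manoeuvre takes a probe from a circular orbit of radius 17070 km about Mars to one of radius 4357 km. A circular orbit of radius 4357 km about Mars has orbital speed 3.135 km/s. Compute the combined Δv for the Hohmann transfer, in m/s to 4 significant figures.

From the circular-orbit relation v² = μ/r at r = 4357 km: μ = v²r = (3.135)² × 4357 = 42821.6 km³/s².
The Hohmann ellipse has a_t = (r₁ + r₂)/2 = 10713.5 km.
Circular speed at r₁: v₁ = √(μ/r₁) = √(42821.6/17070) = 1.58385 km/s.
On the transfer ellipse at r₁, vis-viva gives v_a = √[μ(2/r₁ − 1/a_t)] = 1.01005 km/s.
First burn Δv₁ = |v_a − v₁| = 0.5738 km/s.
Circular speed at r₂: v₂ = √(μ/r₂) = 3.1350 km/s.
Transfer-orbit speed at r₂: v_p = √[μ(2/r₂ − 1/a_t)] = 3.9572 km/s.
Second burn Δv₂ = |v₂ − v_p| = 0.8222 km/s.
Δv = Δv₁ + Δv₂ = 0.5738 + 0.8222 = 1.396 km/s.

Δv = 1396 m/s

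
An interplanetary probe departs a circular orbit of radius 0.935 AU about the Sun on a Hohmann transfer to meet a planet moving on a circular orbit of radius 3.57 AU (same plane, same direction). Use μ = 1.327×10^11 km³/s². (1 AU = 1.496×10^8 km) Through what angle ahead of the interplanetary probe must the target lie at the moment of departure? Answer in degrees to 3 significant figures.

In km: r₁ = 0.935 × 1.496×10^8 = 1.39876×10^8 km; r₂ = 3.57 × 1.496×10^8 = 5.34072×10^8 km.
Transfer-ellipse semi-major axis a_t = (r₁ + r₂)/2 = (1.39876×10^8 + 5.34072×10^8)/2 = 3.36974×10^8 km.
Transfer time t = π√(a_t³/μ) = 5.3347×10^7 s.
The target's mean motion on its circular orbit is ω₂ = √(μ/r₂³) = 2.9515×10^-8 rad/s.
Angle swept by the target during transfer: ω₂·t = 1.5745 rad = 90.21°.
The interplanetary probe traverses 180° on the transfer ellipse, so the target must lead by 180° − 90.21° = 89.8°.

φ = 89.8°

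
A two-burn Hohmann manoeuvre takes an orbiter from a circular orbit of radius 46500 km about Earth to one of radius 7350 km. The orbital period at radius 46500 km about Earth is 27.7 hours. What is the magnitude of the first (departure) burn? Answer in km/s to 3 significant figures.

Δv₁ = 1.40 km/s

From Kepler's third law T² = 4π²r³/μ at r = 46500 km, T = 27.7 hours = 27.7 × 3600 s = 99720 s: μ = 4π²r³/T² = 3.99166×10^5 km³/s².
Transfer-ellipse semi-major axis a_t = (r₁ + r₂)/2 = (46500 + 7350)/2 = 26925 km.
Circular speed at r = 46500 km: v_c = √(μ/r) = 2.930 km/s.
Vis-viva on the transfer ellipse at r = 46500 km gives v_t = √[μ(2/r − 1/a_t)] = 1.531 km/s.
Δv₁ = |v_t − v_c| = |1.531 − 2.930| = 1.399 km/s.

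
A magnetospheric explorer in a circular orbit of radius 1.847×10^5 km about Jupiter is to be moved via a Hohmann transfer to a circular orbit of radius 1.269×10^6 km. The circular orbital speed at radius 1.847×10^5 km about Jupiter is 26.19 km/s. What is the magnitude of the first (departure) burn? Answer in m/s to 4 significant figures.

Δv₁ = 8415 m/s

From the circular-orbit relation v² = μ/r at r = 1.847×10^5 km: μ = v²r = (26.19)² × 1.847×10^5 = 1.26689×10^8 km³/s².
The Hohmann ellipse has a_t = (r₁ + r₂)/2 = 7.2685×10^5 km.
Circular speed at r = 1.847×10^5 km: v_c = √(μ/r) = 26.190 km/s.
Vis-viva on the transfer ellipse at r = 1.847×10^5 km gives v_t = √[μ(2/r − 1/a_t)] = 34.605 km/s.
Δv₁ = |v_t − v_c| = |34.605 − 26.190| = 8.415 km/s.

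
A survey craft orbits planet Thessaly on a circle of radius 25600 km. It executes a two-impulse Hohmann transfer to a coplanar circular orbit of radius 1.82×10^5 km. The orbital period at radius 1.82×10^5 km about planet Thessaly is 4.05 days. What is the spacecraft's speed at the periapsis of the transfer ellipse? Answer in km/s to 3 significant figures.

v = 11.5 km/s

From Kepler's third law T² = 4π²r³/μ at r = 1.82×10^5 km, T = 4.05 days = 4.05 × 86400 s = 3.4992×10^5 s: μ = 4π²r³/T² = 1.94373×10^6 km³/s².
Semi-major axis of the transfer orbit: a_t = (25600 + 1.820×10^5)/2 = 1.038×10^5 km.
At periapsis, r = 25600 km.
Vis-viva: v = √[μ(2/r − 1/a_t)] = √[1.94373×10^6 × (2/25600 − 1/1.038×10^5)] = 11.54 km/s.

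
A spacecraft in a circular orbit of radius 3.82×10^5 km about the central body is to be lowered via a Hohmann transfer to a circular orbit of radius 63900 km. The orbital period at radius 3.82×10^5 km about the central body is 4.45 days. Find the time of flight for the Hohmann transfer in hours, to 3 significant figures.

t = 23.8 hours

From Kepler's third law T² = 4π²r³/μ at r = 3.82×10^5 km, T = 4.45 days = 4.45 × 86400 s = 3.8448×10^5 s: μ = 4π²r³/T² = 1.48868×10^7 km³/s².
The Hohmann ellipse has a_t = (r₁ + r₂)/2 = 2.2295×10^5 km.
Half the transfer-orbit period gives t = π√(a_t³/μ) = 85720 s.
Converting: 85720 s ÷ 3600 s/hour = 23.8 hours.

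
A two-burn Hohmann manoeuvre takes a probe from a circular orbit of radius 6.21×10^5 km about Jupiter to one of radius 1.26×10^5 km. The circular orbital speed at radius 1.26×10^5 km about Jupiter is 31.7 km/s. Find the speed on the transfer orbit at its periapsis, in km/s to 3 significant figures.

From the circular-orbit relation v² = μ/r at r = 1.26×10^5 km: μ = v²r = (31.7)² × 1.26×10^5 = 1.26616×10^8 km³/s².
Semi-major axis of the transfer orbit: a_t = (6.210×10^5 + 1.260×10^5)/2 = 3.735×10^5 km.
At periapsis, r = 1.260×10^5 km.
Vis-viva: v = √[μ(2/r − 1/a_t)] = √[1.26616×10^8 × (2/1.260×10^5 − 1/3.735×10^5)] = 40.88 km/s.

v = 40.9 km/s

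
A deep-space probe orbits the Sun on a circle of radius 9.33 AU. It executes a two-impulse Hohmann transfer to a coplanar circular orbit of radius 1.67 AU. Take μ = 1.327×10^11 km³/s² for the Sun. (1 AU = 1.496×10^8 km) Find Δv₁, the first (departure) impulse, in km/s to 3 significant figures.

In km: r₁ = 9.33 × 1.496×10^8 = 1.395768×10^9 km; r₂ = 1.67 × 1.496×10^8 = 2.49832×10^8 km.
Semi-major axis of the transfer orbit: a_t = (1.395768×10^9 + 2.49832×10^8)/2 = 8.228×10^8 km.
On the circular orbit at r = 1.395768×10^9 km, v_c = √(μ/r) = 9.751 km/s.
Vis-viva on the transfer ellipse at r = 1.395768×10^9 km gives v_t = √[μ(2/r − 1/a_t)] = 5.373 km/s.
Δv₁ = |v_t − v_c| = |5.373 − 9.751| = 4.378 km/s.

Δv₁ = 4.38 km/s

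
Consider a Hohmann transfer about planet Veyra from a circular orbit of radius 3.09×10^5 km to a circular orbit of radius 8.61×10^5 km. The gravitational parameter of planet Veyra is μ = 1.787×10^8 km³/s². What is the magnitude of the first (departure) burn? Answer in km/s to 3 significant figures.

Δv₁ = 5.13 km/s

Semi-major axis of the transfer orbit: a_t = (3.090×10^5 + 8.610×10^5)/2 = 5.850×10^5 km.
Circular speed at r = 3.090×10^5 km: v_c = √(μ/r) = 24.04823 km/s.
Vis-viva on the transfer ellipse at r = 3.090×10^5 km gives v_t = √[μ(2/r − 1/a_t)] = 29.17472 km/s.
Δv₁ = |v_t − v_c| = |29.17472 − 24.04823| = 5.126 km/s.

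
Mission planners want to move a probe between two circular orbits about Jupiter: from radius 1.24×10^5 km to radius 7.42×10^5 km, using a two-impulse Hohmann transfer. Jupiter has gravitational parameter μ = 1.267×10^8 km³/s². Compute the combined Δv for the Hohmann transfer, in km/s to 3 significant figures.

The Hohmann ellipse has a_t = (r₁ + r₂)/2 = 4.330×10^5 km.
At r₁ the circular-orbit speed is v₁ = √(μ/r₁) = 31.965 km/s.
On the transfer ellipse at r₁, vis-viva gives v_p = √[μ(2/r₁ − 1/a_t)] = 41.844 km/s.
First burn Δv₁ = |v_p − v₁| = 9.879 km/s.
Circular speed at r₂: v₂ = √(μ/r₂) = 13.067 km/s.
Transfer-orbit speed at r₂: v_a = √[μ(2/r₂ − 1/a_t)] = 6.9928 km/s.
Second burn Δv₂ = |v₂ − v_a| = 6.074 km/s.
Total Δv = Δv₁ + Δv₂ = 15.95 km/s.

Δv = 16.0 km/s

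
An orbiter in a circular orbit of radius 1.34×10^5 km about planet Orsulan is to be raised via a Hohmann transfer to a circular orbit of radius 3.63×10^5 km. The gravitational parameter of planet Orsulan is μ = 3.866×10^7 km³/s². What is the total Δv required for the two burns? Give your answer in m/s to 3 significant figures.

Δv = 6290 m/s

Transfer-ellipse semi-major axis a_t = (r₁ + r₂)/2 = (1.340×10^5 + 3.630×10^5)/2 = 2.485×10^5 km.
Circular speed at r₁: v₁ = √(μ/r₁) = √(3.866×10^7/1.340×10^5) = 16.9855 km/s.
On the transfer ellipse at r₁, vis-viva equation gives v_p = √[μ(2/r₁ − 1/a_t)] = 20.5290 km/s.
First burn Δv₁ = |v_p − v₁| = 3.5435 km/s.
Circular speed at r₂: v₂ = √(μ/r₂) = 10.31995 km/s.
Transfer-orbit speed at r₂: v_a = √[μ(2/r₂ − 1/a_t)] = 7.578213 km/s.
Second burn Δv₂ = |v₂ − v_a| = 2.7417 km/s.
Δv = Δv₁ + Δv₂ = 3.5435 + 2.7417 = 6.285 km/s.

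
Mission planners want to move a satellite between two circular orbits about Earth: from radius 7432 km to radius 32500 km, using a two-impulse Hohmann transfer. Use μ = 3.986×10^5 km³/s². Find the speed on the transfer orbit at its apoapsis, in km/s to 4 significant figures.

v = 2.137 km/s

The Hohmann ellipse has a_t = (r₁ + r₂)/2 = 19966 km.
At apoapsis, r = 32500 km.
Vis-viva: v = √[μ(2/r − 1/a_t)] = √[3.986×10^5 × (2/32500 − 1/19966)] = 2.137 km/s.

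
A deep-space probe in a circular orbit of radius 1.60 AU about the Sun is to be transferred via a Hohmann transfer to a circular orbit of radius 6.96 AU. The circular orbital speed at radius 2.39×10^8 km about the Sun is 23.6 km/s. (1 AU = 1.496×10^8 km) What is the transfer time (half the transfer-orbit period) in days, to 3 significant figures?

t = 1610 days

From the circular-orbit relation v² = μ/r at r = 2.39×10^8 km: μ = v²r = (23.6)² × 2.39×10^8 = 1.33113×10^11 km³/s².
In km: r₁ = 1.60 × 1.496×10^8 = 2.3936×10^8 km; r₂ = 6.96 × 1.496×10^8 = 1.041216×10^9 km.
Semi-major axis of the transfer orbit: a_t = (2.3936×10^8 + 1.041216×10^9)/2 = 6.40288×10^8 km.
By Kepler's third law the transfer-orbit period is T = 2π√(a_t³/μ), so t = T/2 = 1.395×10^8 s.
Converting: 1.395×10^8 s ÷ 86400 s/day = 1610 days.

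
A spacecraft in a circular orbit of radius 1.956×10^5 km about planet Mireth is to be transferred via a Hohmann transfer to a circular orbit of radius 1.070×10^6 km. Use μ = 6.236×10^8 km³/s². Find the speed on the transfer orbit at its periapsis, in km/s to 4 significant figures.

v = 73.42 km/s

Transfer-ellipse semi-major axis a_t = (r₁ + r₂)/2 = (1.956×10^5 + 1.070×10^6)/2 = 6.328×10^5 km.
At periapsis, r = 1.956×10^5 km.
Applying v² = μ(2/r − 1/a_t): v = 73.42 km/s.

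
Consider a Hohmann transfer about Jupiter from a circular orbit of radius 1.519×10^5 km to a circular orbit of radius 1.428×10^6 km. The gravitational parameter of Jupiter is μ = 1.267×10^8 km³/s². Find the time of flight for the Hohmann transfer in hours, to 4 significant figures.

The Hohmann ellipse has a_t = (r₁ + r₂)/2 = 7.8995×10^5 km.
Transfer time t = π√(a_t³/μ) = π√((7.8995×10^5)³ / 1.267×10^8) = 1.9596×10^5 s.
Converting: 1.9596×10^5 s ÷ 3600 s/hour = 54.43 hours.

t = 54.43 hours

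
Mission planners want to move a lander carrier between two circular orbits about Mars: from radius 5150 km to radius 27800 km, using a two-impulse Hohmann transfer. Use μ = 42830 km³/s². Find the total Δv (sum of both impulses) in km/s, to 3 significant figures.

Δv = 1.41 km/s

Semi-major axis of the transfer orbit: a_t = (5150 + 27800)/2 = 16475 km.
At r₁ the circular-orbit speed is v₁ = √(μ/r₁) = 2.8838 km/s.
On the transfer ellipse at r₁, vis-viva equation gives v_p = √[μ(2/r₁ − 1/a_t)] = 3.7461 km/s.
First burn Δv₁ = |v_p − v₁| = 0.8623 km/s.
At r₂, v₂ = √(μ/r₂) = 1.24123 km/s.
Transfer-orbit speed at r₂: v_a = √[μ(2/r₂ − 1/a_t)] = 0.693973 km/s.
Second burn Δv₂ = |v₂ − v_a| = 0.5473 km/s.
Δv = Δv₁ + Δv₂ = 0.8623 + 0.5473 = 1.410 km/s.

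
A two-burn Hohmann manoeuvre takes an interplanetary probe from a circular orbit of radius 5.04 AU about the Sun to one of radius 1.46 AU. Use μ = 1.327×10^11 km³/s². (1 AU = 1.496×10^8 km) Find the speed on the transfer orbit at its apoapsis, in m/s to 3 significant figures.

v = 8890 m/s

In km: r₁ = 5.04 × 1.496×10^8 = 7.53984×10^8 km; r₂ = 1.46 × 1.496×10^8 = 2.18416×10^8 km.
Semi-major axis of the transfer orbit: a_t = (7.53984×10^8 + 2.18416×10^8)/2 = 4.862×10^8 km.
The apoapsis of the transfer ellipse is at r = 7.53984×10^8 km.
Vis-viva: v = √[μ(2/r − 1/a_t)] = √[1.327×10^11 × (2/7.53984×10^8 − 1/4.862×10^8)] = 8.892 km/s.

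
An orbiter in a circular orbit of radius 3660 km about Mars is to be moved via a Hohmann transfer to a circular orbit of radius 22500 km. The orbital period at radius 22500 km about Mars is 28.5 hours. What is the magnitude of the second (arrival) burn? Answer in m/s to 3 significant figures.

From Kepler's third law T² = 4π²r³/μ at r = 22500 km, T = 28.5 hours = 28.5 × 3600 s = 1.026×10^5 s: μ = 4π²r³/T² = 42718.2 km³/s².
Transfer-ellipse semi-major axis a_t = (r₁ + r₂)/2 = (3660 + 22500)/2 = 13080 km.
On the circular orbit at r = 22500 km, v_c = √(μ/r) = 1.3779 km/s.
Transfer-orbit speed at the same r (vis-viva, a = a_t): v_t = √[μ(2/r − 1/a_t)] = 0.72887 km/s.
Δv₂ = |v_t − v_c| = |0.72887 − 1.3779| = 0.6490 km/s.

Δv₂ = 649 m/s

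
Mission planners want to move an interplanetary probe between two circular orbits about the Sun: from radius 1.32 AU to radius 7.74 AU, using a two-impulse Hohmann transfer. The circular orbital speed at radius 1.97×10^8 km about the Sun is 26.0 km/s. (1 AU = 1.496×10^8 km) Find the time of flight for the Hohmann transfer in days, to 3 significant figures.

t = 1760 days

From the circular-orbit relation v² = μ/r at r = 1.97×10^8 km: μ = v²r = (26.0)² × 1.97×10^8 = 1.33172×10^11 km³/s².
In km: r₁ = 1.32 × 1.496×10^8 = 1.97472×10^8 km; r₂ = 7.74 × 1.496×10^8 = 1.157904×10^9 km.
The Hohmann ellipse has a_t = (r₁ + r₂)/2 = 6.77688×10^8 km.
Half the transfer-orbit period gives t = π√(a_t³/μ) = 1.519×10^8 s.
Converting: 1.519×10^8 s ÷ 86400 s/day = 1760 days.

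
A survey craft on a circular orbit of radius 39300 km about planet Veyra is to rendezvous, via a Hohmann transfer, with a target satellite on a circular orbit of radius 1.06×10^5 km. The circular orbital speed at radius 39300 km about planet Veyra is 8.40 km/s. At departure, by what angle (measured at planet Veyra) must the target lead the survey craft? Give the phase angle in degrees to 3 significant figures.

φ = 77.9°

From the circular-orbit relation v² = μ/r at r = 39300 km: μ = v²r = (8.40)² × 39300 = 2.77301×10^6 km³/s².
The Hohmann ellipse has a_t = (r₁ + r₂)/2 = 72650 km.
The half-period of the transfer ellipse is t = π√(a_t³/μ) = 36943 s.
The target's mean motion on its circular orbit is ω₂ = √(μ/r₂³) = 4.8252×10^-5 rad/s.
Angle swept by the target during transfer: ω₂·t = 1.7826 rad = 102.1°.
The survey craft traverses 180° on the transfer ellipse, so the target must lead by 180° − 102.1° = 77.9°.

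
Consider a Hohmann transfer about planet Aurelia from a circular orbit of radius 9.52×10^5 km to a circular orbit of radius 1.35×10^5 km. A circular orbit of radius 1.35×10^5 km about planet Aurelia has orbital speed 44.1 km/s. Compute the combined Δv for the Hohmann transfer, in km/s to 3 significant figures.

Δv = 22.6 km/s

From the circular-orbit relation v² = μ/r at r = 1.35×10^5 km: μ = v²r = (44.1)² × 1.35×10^5 = 2.62549×10^8 km³/s².
The Hohmann ellipse has a_t = (r₁ + r₂)/2 = 5.435×10^5 km.
At r₁ the circular-orbit speed is v₁ = √(μ/r₁) = 16.607 km/s.
On the transfer ellipse at r₁, vis-viva equation gives v_a = √[μ(2/r₁ − 1/a_t)] = 8.2766 km/s.
First burn Δv₁ = |v_a − v₁| = 8.330 km/s.
At r₂, v₂ = √(μ/r₂) = 44.10 km/s.
Transfer-orbit speed at r₂: v_p = √[μ(2/r₂ − 1/a_t)] = 58.37 km/s.
Second burn Δv₂ = |v₂ − v_p| = 14.27 km/s.
Δv = Δv₁ + Δv₂ = 8.330 + 14.27 = 22.60 km/s.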